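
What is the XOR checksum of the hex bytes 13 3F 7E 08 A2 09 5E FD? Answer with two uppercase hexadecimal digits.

XOR the bytes together:
  start with 0x13
  0x13 ⊕ 0x3F = 0x2C
  0x2C ⊕ 0x7E = 0x52
  0x52 ⊕ 0x08 = 0x5A
  0x5A ⊕ 0xA2 = 0xF8
  0xF8 ⊕ 0x09 = 0xF1
  0xF1 ⊕ 0x5E = 0xAF
  0xAF ⊕ 0xFD = 0x52

52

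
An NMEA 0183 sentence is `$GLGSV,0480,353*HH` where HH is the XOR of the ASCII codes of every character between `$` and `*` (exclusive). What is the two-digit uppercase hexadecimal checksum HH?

70

XOR the ASCII codes of the payload characters:
  'G' = 0x47 → acc = 0x47
  'L' = 0x4C → acc = 0x0B
  'G' = 0x47 → acc = 0x4C
  'S' = 0x53 → acc = 0x1F
  'V' = 0x56 → acc = 0x49
  ',' = 0x2C → acc = 0x65
  '0' = 0x30 → acc = 0x55
  '4' = 0x34 → acc = 0x61
  '8' = 0x38 → acc = 0x59
  '0' = 0x30 → acc = 0x69
  ',' = 0x2C → acc = 0x45
  '3' = 0x33 → acc = 0x76
  '5' = 0x35 → acc = 0x43
  '3' = 0x33 → acc = 0x70
Checksum = 0x70.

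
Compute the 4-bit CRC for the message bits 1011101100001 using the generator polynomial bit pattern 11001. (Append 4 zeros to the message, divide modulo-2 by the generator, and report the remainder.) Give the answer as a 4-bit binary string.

1101

Append 4 zeros: 10111011000010000. Divide by 11001 (XOR where the leading bit is 1):
  pos 0: 10111 XOR 11001 = 01110
  pos 1: 11100 XOR 11001 = 00101
  pos 3: 10111 XOR 11001 = 01110
  pos 4: 11100 XOR 11001 = 00101
  pos 6: 10100 XOR 11001 = 01101
  pos 7: 11010 XOR 11001 = 00011
  pos 10: 11100 XOR 11001 = 00101
  pos 12: 10100 XOR 11001 = 01101
Remainder (last 4 bits) = 1101. This is the CRC / FCS.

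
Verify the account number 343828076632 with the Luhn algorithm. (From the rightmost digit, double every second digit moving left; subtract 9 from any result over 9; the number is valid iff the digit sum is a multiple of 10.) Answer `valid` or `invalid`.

valid

From the right, keep odd positions and double even positions (subtract 9 from any doubled value over 9):
  doubled (positions 2,4,...): 6 3 0 4 6 6 → sum 25
  kept (positions 1,3,...): 2 6 7 8 8 4 → sum 35
Total = 60.
60 mod 10 = 0, so the number is valid.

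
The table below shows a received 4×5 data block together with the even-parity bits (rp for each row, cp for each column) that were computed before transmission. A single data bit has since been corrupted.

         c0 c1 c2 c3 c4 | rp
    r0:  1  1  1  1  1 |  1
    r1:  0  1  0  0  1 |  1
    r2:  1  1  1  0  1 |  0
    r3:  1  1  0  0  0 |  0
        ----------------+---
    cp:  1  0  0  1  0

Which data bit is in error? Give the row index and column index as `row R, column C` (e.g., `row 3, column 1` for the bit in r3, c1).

row 1, column 4

Recompute each row's even parity and compare to rp:
  r0: data parity 1, sent rp 1 → ok
  r1: data parity 0, sent rp 1 → mismatch
  r2: data parity 0, sent rp 0 → ok
  r3: data parity 0, sent rp 0 → ok
Recompute each column's even parity and compare to cp:
  c0: data parity 1, sent cp 1 → ok
  c1: data parity 0, sent cp 0 → ok
  c2: data parity 0, sent cp 0 → ok
  c3: data parity 1, sent cp 1 → ok
  c4: data parity 1, sent cp 0 → mismatch
Exactly one row (r1) and one column (c4) fail → the flipped bit is at their intersection.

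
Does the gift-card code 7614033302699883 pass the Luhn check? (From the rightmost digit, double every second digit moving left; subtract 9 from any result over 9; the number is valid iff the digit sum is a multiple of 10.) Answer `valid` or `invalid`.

From the right, keep odd positions and double even positions (subtract 9 from any doubled value over 9):
  doubled (positions 2,4,...): 7 9 3 0 6 0 2 5 → sum 32
  kept (positions 1,3,...): 3 8 9 2 3 3 4 6 → sum 38
Total = 70.
70 mod 10 = 0, so the number is valid.

valid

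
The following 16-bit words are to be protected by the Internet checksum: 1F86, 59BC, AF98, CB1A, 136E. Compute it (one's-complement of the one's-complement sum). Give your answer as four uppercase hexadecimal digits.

One's-complement addition (fold any carry out of bit 15 back into bit 0):
  0x1F86 + 0x59BC = 0x07942
  0x7942 + 0xAF98 = 0x128DA → wrap carry → 0x28DB
  0x28DB + 0xCB1A = 0x0F3F5
  0xF3F5 + 0x136E = 0x10763 → wrap carry → 0x0764
One's-complement sum = 0x0764.
Checksum = ~0x0764 & 0xFFFF = 0xF89B.

F89B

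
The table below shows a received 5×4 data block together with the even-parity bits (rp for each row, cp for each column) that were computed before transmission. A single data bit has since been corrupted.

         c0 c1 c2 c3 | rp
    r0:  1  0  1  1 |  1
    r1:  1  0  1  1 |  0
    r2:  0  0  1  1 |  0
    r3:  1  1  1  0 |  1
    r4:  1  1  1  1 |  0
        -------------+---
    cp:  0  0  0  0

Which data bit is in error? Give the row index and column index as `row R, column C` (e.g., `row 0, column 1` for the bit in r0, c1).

row 1, column 2

Recompute each row's even parity and compare to rp:
  r0: data parity 1, sent rp 1 → ok
  r1: data parity 1, sent rp 0 → mismatch
  r2: data parity 0, sent rp 0 → ok
  r3: data parity 1, sent rp 1 → ok
  r4: data parity 0, sent rp 0 → ok
Recompute each column's even parity and compare to cp:
  c0: data parity 0, sent cp 0 → ok
  c1: data parity 0, sent cp 0 → ok
  c2: data parity 1, sent cp 0 → mismatch
  c3: data parity 0, sent cp 0 → ok
Exactly one row (r1) and one column (c2) fail → the flipped bit is at their intersection.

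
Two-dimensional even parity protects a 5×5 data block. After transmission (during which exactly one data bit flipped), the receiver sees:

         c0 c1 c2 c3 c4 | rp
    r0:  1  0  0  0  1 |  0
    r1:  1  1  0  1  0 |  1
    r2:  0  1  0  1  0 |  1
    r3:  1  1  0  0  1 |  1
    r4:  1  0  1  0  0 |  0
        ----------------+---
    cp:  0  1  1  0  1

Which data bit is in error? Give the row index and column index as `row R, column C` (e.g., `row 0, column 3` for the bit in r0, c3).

row 2, column 4

Recompute each row's even parity and compare to rp:
  r0: data parity 0, sent rp 0 → ok
  r1: data parity 1, sent rp 1 → ok
  r2: data parity 0, sent rp 1 → mismatch
  r3: data parity 1, sent rp 1 → ok
  r4: data parity 0, sent rp 0 → ok
Recompute each column's even parity and compare to cp:
  c0: data parity 0, sent cp 0 → ok
  c1: data parity 1, sent cp 1 → ok
  c2: data parity 1, sent cp 1 → ok
  c3: data parity 0, sent cp 0 → ok
  c4: data parity 0, sent cp 1 → mismatch
Exactly one row (r2) and one column (c4) fail → the flipped bit is at their intersection.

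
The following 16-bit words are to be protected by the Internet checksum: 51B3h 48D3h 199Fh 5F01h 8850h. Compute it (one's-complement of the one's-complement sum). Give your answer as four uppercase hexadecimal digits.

One's-complement addition (fold any carry out of bit 15 back into bit 0):
  0x51B3 + 0x48D3 = 0x09A86
  0x9A86 + 0x199F = 0x0B425
  0xB425 + 0x5F01 = 0x11326 → wrap carry → 0x1327
  0x1327 + 0x8850 = 0x09B77
One's-complement sum = 0x9B77.
Checksum = ~0x9B77 & 0xFFFF = 0x6488.

6488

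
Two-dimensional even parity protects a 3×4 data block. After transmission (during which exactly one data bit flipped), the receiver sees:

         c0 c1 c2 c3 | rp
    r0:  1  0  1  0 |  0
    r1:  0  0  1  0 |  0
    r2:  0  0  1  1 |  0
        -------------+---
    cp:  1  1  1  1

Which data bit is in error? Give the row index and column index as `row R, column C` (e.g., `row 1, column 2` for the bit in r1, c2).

row 1, column 1

Recompute each row's even parity and compare to rp:
  r0: data parity 0, sent rp 0 → ok
  r1: data parity 1, sent rp 0 → mismatch
  r2: data parity 0, sent rp 0 → ok
Recompute each column's even parity and compare to cp:
  c0: data parity 1, sent cp 1 → ok
  c1: data parity 0, sent cp 1 → mismatch
  c2: data parity 1, sent cp 1 → ok
  c3: data parity 1, sent cp 1 → ok
Exactly one row (r1) and one column (c1) fail → the flipped bit is at their intersection.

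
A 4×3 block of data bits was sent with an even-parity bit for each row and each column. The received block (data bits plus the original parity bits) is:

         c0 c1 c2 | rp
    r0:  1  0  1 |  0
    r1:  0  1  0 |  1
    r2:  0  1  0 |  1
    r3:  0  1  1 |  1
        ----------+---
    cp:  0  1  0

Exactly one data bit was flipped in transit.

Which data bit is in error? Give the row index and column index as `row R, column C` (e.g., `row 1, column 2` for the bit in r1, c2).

row 3, column 0

Recompute each row's even parity and compare to rp:
  r0: data parity 0, sent rp 0 → ok
  r1: data parity 1, sent rp 1 → ok
  r2: data parity 1, sent rp 1 → ok
  r3: data parity 0, sent rp 1 → mismatch
Recompute each column's even parity and compare to cp:
  c0: data parity 1, sent cp 0 → mismatch
  c1: data parity 1, sent cp 1 → ok
  c2: data parity 0, sent cp 0 → ok
Exactly one row (r3) and one column (c0) fail → the flipped bit is at their intersection.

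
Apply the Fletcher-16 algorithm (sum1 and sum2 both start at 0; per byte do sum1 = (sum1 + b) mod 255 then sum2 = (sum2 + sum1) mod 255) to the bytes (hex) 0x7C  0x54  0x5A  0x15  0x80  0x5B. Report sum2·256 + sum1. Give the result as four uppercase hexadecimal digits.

Running sums (mod 255):
  after byte 0 (0x7C): sum1=124, sum2=124
  after byte 1 (0x54): sum1=208, sum2=77
  after byte 2 (0x5A): sum1=43, sum2=120
  after byte 3 (0x15): sum1=64, sum2=184
  after byte 4 (0x80): sum1=192, sum2=121
  after byte 5 (0x5B): sum1=28, sum2=149
Checksum = sum2·256 + sum1 = 149·256 + 28 = 38172 = 0x951C.

951C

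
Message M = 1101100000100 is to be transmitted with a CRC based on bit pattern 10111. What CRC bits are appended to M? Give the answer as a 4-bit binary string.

1000

Append 4 zeros: 11011000001000000. Divide by 10111 (XOR where the leading bit is 1):
  pos 0: 11011 XOR 10111 = 01100
  pos 1: 11000 XOR 10111 = 01111
  pos 2: 11110 XOR 10111 = 01001
  pos 3: 10010 XOR 10111 = 00101
  pos 5: 10100 XOR 10111 = 00011
  pos 8: 11100 XOR 10111 = 01011
  pos 9: 10110 XOR 10111 = 00001
Remainder (last 4 bits) = 1000. This is the CRC / FCS.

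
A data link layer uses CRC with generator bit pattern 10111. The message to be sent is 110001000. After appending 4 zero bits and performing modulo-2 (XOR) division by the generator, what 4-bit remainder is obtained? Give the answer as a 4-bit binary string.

1000

Append 4 zeros: 1100010000000. Divide by 10111 (XOR where the leading bit is 1):
  pos 0: 11000 XOR 10111 = 01111
  pos 1: 11111 XOR 10111 = 01000
  pos 2: 10000 XOR 10111 = 00111
  pos 4: 11100 XOR 10111 = 01011
  pos 5: 10110 XOR 10111 = 00001
Remainder (last 4 bits) = 1000. This is the CRC / FCS.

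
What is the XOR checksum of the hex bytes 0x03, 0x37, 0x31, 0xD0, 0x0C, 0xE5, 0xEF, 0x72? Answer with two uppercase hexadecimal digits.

XOR the bytes together:
  start with 0x03
  0x03 ⊕ 0x37 = 0x34
  0x34 ⊕ 0x31 = 0x05
  0x05 ⊕ 0xD0 = 0xD5
  0xD5 ⊕ 0x0C = 0xD9
  0xD9 ⊕ 0xE5 = 0x3C
  0x3C ⊕ 0xEF = 0xD3
  0xD3 ⊕ 0x72 = 0xA1

A1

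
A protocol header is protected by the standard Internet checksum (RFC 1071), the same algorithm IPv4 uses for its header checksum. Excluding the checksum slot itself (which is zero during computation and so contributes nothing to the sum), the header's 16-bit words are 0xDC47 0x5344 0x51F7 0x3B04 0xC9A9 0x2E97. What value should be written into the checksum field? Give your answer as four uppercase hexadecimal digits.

4B37

One's-complement addition (fold any carry out of bit 15 back into bit 0):
  0xDC47 + 0x5344 = 0x12F8B → wrap carry → 0x2F8C
  0x2F8C + 0x51F7 = 0x08183
  0x8183 + 0x3B04 = 0x0BC87
  0xBC87 + 0xC9A9 = 0x18630 → wrap carry → 0x8631
  0x8631 + 0x2E97 = 0x0B4C8
One's-complement sum = 0xB4C8.
Checksum = ~0xB4C8 & 0xFFFF = 0x4B37.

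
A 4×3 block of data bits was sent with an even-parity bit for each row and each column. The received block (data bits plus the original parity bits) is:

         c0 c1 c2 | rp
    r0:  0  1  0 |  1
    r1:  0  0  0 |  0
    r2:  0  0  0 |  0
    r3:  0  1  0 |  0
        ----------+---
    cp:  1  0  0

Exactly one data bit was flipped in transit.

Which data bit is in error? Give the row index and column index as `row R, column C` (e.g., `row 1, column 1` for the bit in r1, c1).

row 3, column 0

Recompute each row's even parity and compare to rp:
  r0: data parity 1, sent rp 1 → ok
  r1: data parity 0, sent rp 0 → ok
  r2: data parity 0, sent rp 0 → ok
  r3: data parity 1, sent rp 0 → mismatch
Recompute each column's even parity and compare to cp:
  c0: data parity 0, sent cp 1 → mismatch
  c1: data parity 0, sent cp 0 → ok
  c2: data parity 0, sent cp 0 → ok
Exactly one row (r3) and one column (c0) fail → the flipped bit is at their intersection.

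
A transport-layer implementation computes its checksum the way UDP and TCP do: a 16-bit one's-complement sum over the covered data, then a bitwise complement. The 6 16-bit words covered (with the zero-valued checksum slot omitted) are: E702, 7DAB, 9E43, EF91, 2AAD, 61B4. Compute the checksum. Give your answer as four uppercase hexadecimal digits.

811A

One's-complement addition (fold any carry out of bit 15 back into bit 0):
  0xE702 + 0x7DAB = 0x164AD → wrap carry → 0x64AE
  0x64AE + 0x9E43 = 0x102F1 → wrap carry → 0x02F2
  0x02F2 + 0xEF91 = 0x0F283
  0xF283 + 0x2AAD = 0x11D30 → wrap carry → 0x1D31
  0x1D31 + 0x61B4 = 0x07EE5
One's-complement sum = 0x7EE5.
Checksum = ~0x7EE5 & 0xFFFF = 0x811A.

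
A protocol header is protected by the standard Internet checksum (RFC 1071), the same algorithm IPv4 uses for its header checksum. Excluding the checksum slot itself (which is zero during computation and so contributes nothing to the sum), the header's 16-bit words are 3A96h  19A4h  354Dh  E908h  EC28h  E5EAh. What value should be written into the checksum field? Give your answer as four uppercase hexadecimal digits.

One's-complement addition (fold any carry out of bit 15 back into bit 0):
  0x3A96 + 0x19A4 = 0x0543A
  0x543A + 0x354D = 0x08987
  0x8987 + 0xE908 = 0x1728F → wrap carry → 0x7290
  0x7290 + 0xEC28 = 0x15EB8 → wrap carry → 0x5EB9
  0x5EB9 + 0xE5EA = 0x144A3 → wrap carry → 0x44A4
One's-complement sum = 0x44A4.
Checksum = ~0x44A4 & 0xFFFF = 0xBB5B.

BB5B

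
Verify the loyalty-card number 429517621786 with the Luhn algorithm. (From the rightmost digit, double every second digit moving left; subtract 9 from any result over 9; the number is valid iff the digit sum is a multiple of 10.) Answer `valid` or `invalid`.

valid

From the right, keep odd positions and double even positions (subtract 9 from any doubled value over 9):
  doubled (positions 2,4,...): 7 2 3 2 9 8 → sum 31
  kept (positions 1,3,...): 6 7 2 7 5 2 → sum 29
Total = 60.
60 mod 10 = 0, so the number is valid.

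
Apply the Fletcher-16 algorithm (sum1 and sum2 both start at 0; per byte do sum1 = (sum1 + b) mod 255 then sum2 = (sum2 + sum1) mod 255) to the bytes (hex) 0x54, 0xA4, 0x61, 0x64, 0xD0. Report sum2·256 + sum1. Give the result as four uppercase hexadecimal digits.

F58F

Running sums (mod 255):
  after byte 0 (0x54): sum1=84, sum2=84
  after byte 1 (0xA4): sum1=248, sum2=77
  after byte 2 (0x61): sum1=90, sum2=167
  after byte 3 (0x64): sum1=190, sum2=102
  after byte 4 (0xD0): sum1=143, sum2=245
Checksum = sum2·256 + sum1 = 245·256 + 143 = 62863 = 0xF58F.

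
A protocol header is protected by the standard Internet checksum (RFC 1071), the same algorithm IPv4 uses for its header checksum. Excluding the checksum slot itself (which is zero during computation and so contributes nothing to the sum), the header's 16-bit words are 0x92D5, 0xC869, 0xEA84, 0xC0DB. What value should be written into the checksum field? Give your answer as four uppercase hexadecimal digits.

One's-complement addition (fold any carry out of bit 15 back into bit 0):
  0x92D5 + 0xC869 = 0x15B3E → wrap carry → 0x5B3F
  0x5B3F + 0xEA84 = 0x145C3 → wrap carry → 0x45C4
  0x45C4 + 0xC0DB = 0x1069F → wrap carry → 0x06A0
One's-complement sum = 0x06A0.
Checksum = ~0x06A0 & 0xFFFF = 0xF95F.

F95F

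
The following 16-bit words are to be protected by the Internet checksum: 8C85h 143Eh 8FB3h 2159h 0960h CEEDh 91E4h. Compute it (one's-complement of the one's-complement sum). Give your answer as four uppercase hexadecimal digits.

One's-complement addition (fold any carry out of bit 15 back into bit 0):
  0x8C85 + 0x143E = 0x0A0C3
  0xA0C3 + 0x8FB3 = 0x13076 → wrap carry → 0x3077
  0x3077 + 0x2159 = 0x051D0
  0x51D0 + 0x0960 = 0x05B30
  0x5B30 + 0xCEED = 0x12A1D → wrap carry → 0x2A1E
  0x2A1E + 0x91E4 = 0x0BC02
One's-complement sum = 0xBC02.
Checksum = ~0xBC02 & 0xFFFF = 0x43FD.

43FD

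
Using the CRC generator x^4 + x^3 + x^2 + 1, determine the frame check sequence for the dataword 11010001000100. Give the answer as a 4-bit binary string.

1011

Append 4 zeros: 110100010001000000. Divide by 11101 (XOR where the leading bit is 1):
  pos 0: 11010 XOR 11101 = 00111
  pos 2: 11100 XOR 11101 = 00001
  pos 6: 11000 XOR 11101 = 00101
  pos 8: 10110 XOR 11101 = 01011
  pos 9: 10110 XOR 11101 = 01011
  pos 10: 10110 XOR 11101 = 01011
  pos 11: 10110 XOR 11101 = 01011
  pos 12: 10110 XOR 11101 = 01011
  pos 13: 10110 XOR 11101 = 01011
Remainder (last 4 bits) = 1011. This is the CRC / FCS.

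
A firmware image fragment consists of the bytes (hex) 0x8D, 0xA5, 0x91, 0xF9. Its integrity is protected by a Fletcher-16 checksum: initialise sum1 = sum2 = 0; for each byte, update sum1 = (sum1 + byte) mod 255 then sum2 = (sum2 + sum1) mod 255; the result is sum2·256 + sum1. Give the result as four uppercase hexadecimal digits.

Running sums (mod 255):
  after byte 0 (0x8D): sum1=141, sum2=141
  after byte 1 (0xA5): sum1=51, sum2=192
  after byte 2 (0x91): sum1=196, sum2=133
  after byte 3 (0xF9): sum1=190, sum2=68
Checksum = sum2·256 + sum1 = 68·256 + 190 = 17598 = 0x44BE.

44BE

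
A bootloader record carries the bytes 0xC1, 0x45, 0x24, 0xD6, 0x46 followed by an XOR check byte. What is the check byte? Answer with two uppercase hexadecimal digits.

XOR the bytes together:
  start with 0xC1
  0xC1 ⊕ 0x45 = 0x84
  0x84 ⊕ 0x24 = 0xA0
  0xA0 ⊕ 0xD6 = 0x76
  0x76 ⊕ 0x46 = 0x30

30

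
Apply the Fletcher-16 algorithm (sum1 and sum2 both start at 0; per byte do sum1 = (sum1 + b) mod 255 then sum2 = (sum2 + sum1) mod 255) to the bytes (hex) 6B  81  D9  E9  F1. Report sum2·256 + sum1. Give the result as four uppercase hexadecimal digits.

72A2

Running sums (mod 255):
  after byte 0 (6B): sum1=107, sum2=107
  after byte 1 (81): sum1=236, sum2=88
  after byte 2 (D9): sum1=198, sum2=31
  after byte 3 (E9): sum1=176, sum2=207
  after byte 4 (F1): sum1=162, sum2=114
Checksum = sum2·256 + sum1 = 114·256 + 162 = 29346 = 0x72A2.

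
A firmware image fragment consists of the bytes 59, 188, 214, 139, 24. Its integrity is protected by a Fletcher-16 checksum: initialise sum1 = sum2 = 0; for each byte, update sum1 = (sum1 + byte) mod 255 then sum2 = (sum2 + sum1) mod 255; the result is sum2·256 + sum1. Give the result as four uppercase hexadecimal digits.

Running sums (mod 255):
  after byte 0 (59): sum1=59, sum2=59
  after byte 1 (188): sum1=247, sum2=51
  after byte 2 (214): sum1=206, sum2=2
  after byte 3 (139): sum1=90, sum2=92
  after byte 4 (24): sum1=114, sum2=206
Checksum = sum2·256 + sum1 = 206·256 + 114 = 52850 = 0xCE72.

CE72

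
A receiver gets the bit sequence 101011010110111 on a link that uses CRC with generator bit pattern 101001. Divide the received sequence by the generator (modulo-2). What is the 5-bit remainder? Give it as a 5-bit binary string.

Modulo-2 division of 101011010110111 by 101001:
  pos 0: 101011 XOR 101001 = 000010
  pos 4: 100101 XOR 101001 = 001100
  pos 6: 110010 XOR 101001 = 011011
  pos 7: 110111 XOR 101001 = 011110
  pos 8: 111101 XOR 101001 = 010100
  pos 9: 101001 XOR 101001 = 000000
Remainder = 00000 (zero — the frame passes the CRC check).

00000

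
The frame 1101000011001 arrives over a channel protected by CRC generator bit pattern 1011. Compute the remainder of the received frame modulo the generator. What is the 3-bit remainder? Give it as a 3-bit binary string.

Modulo-2 division of 1101000011001 by 1011:
  pos 0: 1101 XOR 1011 = 0110
  pos 1: 1100 XOR 1011 = 0111
  pos 2: 1110 XOR 1011 = 0101
  pos 3: 1010 XOR 1011 = 0001
  pos 6: 1011 XOR 1011 = 0000
Remainder = 001 (nonzero — an error is detected).

001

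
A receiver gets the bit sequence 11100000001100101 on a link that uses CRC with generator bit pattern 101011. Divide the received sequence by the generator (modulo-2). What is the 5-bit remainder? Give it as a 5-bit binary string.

01110

Modulo-2 division of 11100000001100101 by 101011:
  pos 0: 111000 XOR 101011 = 010011
  pos 1: 100110 XOR 101011 = 001101
  pos 3: 110100 XOR 101011 = 011111
  pos 4: 111110 XOR 101011 = 010101
  pos 5: 101011 XOR 101011 = 000000
  pos 11: 100101 XOR 101011 = 001110
Remainder = 01110 (nonzero — an error is detected).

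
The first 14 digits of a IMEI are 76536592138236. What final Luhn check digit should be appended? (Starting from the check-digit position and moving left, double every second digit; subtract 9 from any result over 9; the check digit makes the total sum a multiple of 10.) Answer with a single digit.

4

Partial digits right→left: 6 3 2 8 3 1 2 9 5 6 3 5 6 7
Double every second digit counting from the check-digit position (so the 1st, 3rd, 5th, ... of the partial from the right).
  doubled (with −9 where >9): 3 4 6 4 1 6 3 → sum 27
  kept as-is: 3 8 1 9 6 5 7 → sum 39
Total = 27 + 39 = 66.
Check digit = (10 − (66 mod 10)) mod 10 = 4.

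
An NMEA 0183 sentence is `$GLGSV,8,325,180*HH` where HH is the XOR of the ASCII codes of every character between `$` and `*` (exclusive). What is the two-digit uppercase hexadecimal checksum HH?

50

XOR the ASCII codes of the payload characters:
  'G' = 0x47 → acc = 0x47
  'L' = 0x4C → acc = 0x0B
  'G' = 0x47 → acc = 0x4C
  'S' = 0x53 → acc = 0x1F
  'V' = 0x56 → acc = 0x49
  ',' = 0x2C → acc = 0x65
  '8' = 0x38 → acc = 0x5D
  ',' = 0x2C → acc = 0x71
  '3' = 0x33 → acc = 0x42
  '2' = 0x32 → acc = 0x70
  '5' = 0x35 → acc = 0x45
  ',' = 0x2C → acc = 0x69
  '1' = 0x31 → acc = 0x58
  '8' = 0x38 → acc = 0x60
  '0' = 0x30 → acc = 0x50
Checksum = 0x50.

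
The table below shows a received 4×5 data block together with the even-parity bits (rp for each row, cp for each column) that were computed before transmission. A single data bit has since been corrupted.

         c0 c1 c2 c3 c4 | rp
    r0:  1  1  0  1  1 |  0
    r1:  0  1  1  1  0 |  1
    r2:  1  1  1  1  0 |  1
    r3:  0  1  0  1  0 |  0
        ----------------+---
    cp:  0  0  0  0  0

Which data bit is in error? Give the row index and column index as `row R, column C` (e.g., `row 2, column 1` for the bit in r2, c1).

row 2, column 4

Recompute each row's even parity and compare to rp:
  r0: data parity 0, sent rp 0 → ok
  r1: data parity 1, sent rp 1 → ok
  r2: data parity 0, sent rp 1 → mismatch
  r3: data parity 0, sent rp 0 → ok
Recompute each column's even parity and compare to cp:
  c0: data parity 0, sent cp 0 → ok
  c1: data parity 0, sent cp 0 → ok
  c2: data parity 0, sent cp 0 → ok
  c3: data parity 0, sent cp 0 → ok
  c4: data parity 1, sent cp 0 → mismatch
Exactly one row (r2) and one column (c4) fail → the flipped bit is at their intersection.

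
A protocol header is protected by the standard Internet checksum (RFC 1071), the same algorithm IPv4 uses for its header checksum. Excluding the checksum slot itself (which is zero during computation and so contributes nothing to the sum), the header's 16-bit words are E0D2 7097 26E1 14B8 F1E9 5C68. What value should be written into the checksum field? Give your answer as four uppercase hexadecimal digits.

24AA

One's-complement addition (fold any carry out of bit 15 back into bit 0):
  0xE0D2 + 0x7097 = 0x15169 → wrap carry → 0x516A
  0x516A + 0x26E1 = 0x0784B
  0x784B + 0x14B8 = 0x08D03
  0x8D03 + 0xF1E9 = 0x17EEC → wrap carry → 0x7EED
  0x7EED + 0x5C68 = 0x0DB55
One's-complement sum = 0xDB55.
Checksum = ~0xDB55 & 0xFFFF = 0x24AA.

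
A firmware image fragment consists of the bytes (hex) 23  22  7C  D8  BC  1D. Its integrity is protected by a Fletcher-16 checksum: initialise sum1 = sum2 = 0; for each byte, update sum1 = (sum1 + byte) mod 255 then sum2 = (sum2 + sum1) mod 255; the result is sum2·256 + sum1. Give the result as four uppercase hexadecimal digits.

Running sums (mod 255):
  after byte 0 (23): sum1=35, sum2=35
  after byte 1 (22): sum1=69, sum2=104
  after byte 2 (7C): sum1=193, sum2=42
  after byte 3 (D8): sum1=154, sum2=196
  after byte 4 (BC): sum1=87, sum2=28
  after byte 5 (1D): sum1=116, sum2=144
Checksum = sum2·256 + sum1 = 144·256 + 116 = 36980 = 0x9074.

9074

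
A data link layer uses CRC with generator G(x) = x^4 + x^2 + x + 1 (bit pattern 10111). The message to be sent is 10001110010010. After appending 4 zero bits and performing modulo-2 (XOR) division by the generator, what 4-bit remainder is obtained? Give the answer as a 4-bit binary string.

0110

Append 4 zeros: 100011100100100000. Divide by 10111 (XOR where the leading bit is 1):
  pos 0: 10001 XOR 10111 = 00110
  pos 2: 11011 XOR 10111 = 01100
  pos 3: 11000 XOR 10111 = 01111
  pos 4: 11110 XOR 10111 = 01001
  pos 5: 10011 XOR 10111 = 00100
  pos 7: 10000 XOR 10111 = 00111
  pos 9: 11110 XOR 10111 = 01001
  pos 10: 10010 XOR 10111 = 00101
  pos 12: 10100 XOR 10111 = 00011
Remainder (last 4 bits) = 0110. This is the CRC / FCS.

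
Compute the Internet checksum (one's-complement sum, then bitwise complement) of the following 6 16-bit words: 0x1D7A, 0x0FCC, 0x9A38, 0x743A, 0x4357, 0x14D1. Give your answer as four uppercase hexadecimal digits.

One's-complement addition (fold any carry out of bit 15 back into bit 0):
  0x1D7A + 0x0FCC = 0x02D46
  0x2D46 + 0x9A38 = 0x0C77E
  0xC77E + 0x743A = 0x13BB8 → wrap carry → 0x3BB9
  0x3BB9 + 0x4357 = 0x07F10
  0x7F10 + 0x14D1 = 0x093E1
One's-complement sum = 0x93E1.
Checksum = ~0x93E1 & 0xFFFF = 0x6C1E.

6C1E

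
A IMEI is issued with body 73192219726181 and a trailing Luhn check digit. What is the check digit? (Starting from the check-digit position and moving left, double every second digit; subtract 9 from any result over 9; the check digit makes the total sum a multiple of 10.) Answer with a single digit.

Partial digits right→left: 1 8 1 6 2 7 9 1 2 2 9 1 3 7
Double every second digit counting from the check-digit position (so the 1st, 3rd, 5th, ... of the partial from the right).
  doubled (with −9 where >9): 2 2 4 9 4 9 6 → sum 36
  kept as-is: 8 6 7 1 2 1 7 → sum 32
Total = 36 + 32 = 68.
Check digit = (10 − (68 mod 10)) mod 10 = 2.

2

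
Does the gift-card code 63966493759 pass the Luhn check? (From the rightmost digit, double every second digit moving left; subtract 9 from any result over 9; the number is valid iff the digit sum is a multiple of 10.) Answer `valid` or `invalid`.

valid

From the right, keep odd positions and double even positions (subtract 9 from any doubled value over 9):
  doubled (positions 2,4,...): 1 6 8 3 6 → sum 24
  kept (positions 1,3,...): 9 7 9 6 9 6 → sum 46
Total = 70.
70 mod 10 = 0, so the number is valid.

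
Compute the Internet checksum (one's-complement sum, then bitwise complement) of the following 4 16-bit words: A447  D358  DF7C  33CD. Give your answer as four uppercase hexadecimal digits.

One's-complement addition (fold any carry out of bit 15 back into bit 0):
  0xA447 + 0xD358 = 0x1779F → wrap carry → 0x77A0
  0x77A0 + 0xDF7C = 0x1571C → wrap carry → 0x571D
  0x571D + 0x33CD = 0x08AEA
One's-complement sum = 0x8AEA.
Checksum = ~0x8AEA & 0xFFFF = 0x7515.

7515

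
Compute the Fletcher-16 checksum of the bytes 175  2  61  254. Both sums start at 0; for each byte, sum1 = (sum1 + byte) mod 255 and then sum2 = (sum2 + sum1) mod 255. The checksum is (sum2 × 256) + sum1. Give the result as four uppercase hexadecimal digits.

Running sums (mod 255):
  after byte 0 (175): sum1=175, sum2=175
  after byte 1 (2): sum1=177, sum2=97
  after byte 2 (61): sum1=238, sum2=80
  after byte 3 (254): sum1=237, sum2=62
Checksum = sum2·256 + sum1 = 62·256 + 237 = 16109 = 0x3EED.

3EED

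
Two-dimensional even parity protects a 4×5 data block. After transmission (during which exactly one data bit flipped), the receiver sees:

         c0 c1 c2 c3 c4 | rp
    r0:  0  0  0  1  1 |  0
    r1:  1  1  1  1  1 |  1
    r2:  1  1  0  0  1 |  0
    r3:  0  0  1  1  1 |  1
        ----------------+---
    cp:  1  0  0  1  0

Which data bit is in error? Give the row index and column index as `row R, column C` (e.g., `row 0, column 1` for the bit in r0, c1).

Recompute each row's even parity and compare to rp:
  r0: data parity 0, sent rp 0 → ok
  r1: data parity 1, sent rp 1 → ok
  r2: data parity 1, sent rp 0 → mismatch
  r3: data parity 1, sent rp 1 → ok
Recompute each column's even parity and compare to cp:
  c0: data parity 0, sent cp 1 → mismatch
  c1: data parity 0, sent cp 0 → ok
  c2: data parity 0, sent cp 0 → ok
  c3: data parity 1, sent cp 1 → ok
  c4: data parity 0, sent cp 0 → ok
Exactly one row (r2) and one column (c0) fail → the flipped bit is at their intersection.

row 2, column 0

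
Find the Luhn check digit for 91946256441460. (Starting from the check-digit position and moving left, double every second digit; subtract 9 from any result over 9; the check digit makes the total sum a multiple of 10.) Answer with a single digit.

7

Partial digits right→left: 0 6 4 1 4 4 6 5 2 6 4 9 1 9
Double every second digit counting from the check-digit position (so the 1st, 3rd, 5th, ... of the partial from the right).
  doubled (with −9 where >9): 0 8 8 3 4 8 2 → sum 33
  kept as-is: 6 1 4 5 6 9 9 → sum 40
Total = 33 + 40 = 73.
Check digit = (10 − (73 mod 10)) mod 10 = 7.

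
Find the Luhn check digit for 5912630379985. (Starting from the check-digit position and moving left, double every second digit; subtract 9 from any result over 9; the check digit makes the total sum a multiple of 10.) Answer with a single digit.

5

Partial digits right→left: 5 8 9 9 7 3 0 3 6 2 1 9 5
Double every second digit counting from the check-digit position (so the 1st, 3rd, 5th, ... of the partial from the right).
  doubled (with −9 where >9): 1 9 5 0 3 2 1 → sum 21
  kept as-is: 8 9 3 3 2 9 → sum 34
Total = 21 + 34 = 55.
Check digit = (10 − (55 mod 10)) mod 10 = 5.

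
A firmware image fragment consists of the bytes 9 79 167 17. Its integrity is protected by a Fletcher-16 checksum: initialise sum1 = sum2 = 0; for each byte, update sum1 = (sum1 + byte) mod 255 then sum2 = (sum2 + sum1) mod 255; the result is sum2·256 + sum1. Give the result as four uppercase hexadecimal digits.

Running sums (mod 255):
  after byte 0 (9): sum1=9, sum2=9
  after byte 1 (79): sum1=88, sum2=97
  after byte 2 (167): sum1=0, sum2=97
  after byte 3 (17): sum1=17, sum2=114
Checksum = sum2·256 + sum1 = 114·256 + 17 = 29201 = 0x7211.

7211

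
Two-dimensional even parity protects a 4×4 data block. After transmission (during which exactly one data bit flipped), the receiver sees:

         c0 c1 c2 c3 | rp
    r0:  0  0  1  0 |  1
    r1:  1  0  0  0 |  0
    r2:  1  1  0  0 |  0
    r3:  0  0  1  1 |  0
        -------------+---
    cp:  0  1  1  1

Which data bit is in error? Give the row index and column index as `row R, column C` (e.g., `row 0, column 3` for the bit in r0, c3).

row 1, column 2

Recompute each row's even parity and compare to rp:
  r0: data parity 1, sent rp 1 → ok
  r1: data parity 1, sent rp 0 → mismatch
  r2: data parity 0, sent rp 0 → ok
  r3: data parity 0, sent rp 0 → ok
Recompute each column's even parity and compare to cp:
  c0: data parity 0, sent cp 0 → ok
  c1: data parity 1, sent cp 1 → ok
  c2: data parity 0, sent cp 1 → mismatch
  c3: data parity 1, sent cp 1 → ok
Exactly one row (r1) and one column (c2) fail → the flipped bit is at their intersection.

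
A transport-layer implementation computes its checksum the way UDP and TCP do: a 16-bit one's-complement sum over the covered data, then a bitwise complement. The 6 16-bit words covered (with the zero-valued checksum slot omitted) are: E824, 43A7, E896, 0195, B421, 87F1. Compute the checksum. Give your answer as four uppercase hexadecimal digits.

One's-complement addition (fold any carry out of bit 15 back into bit 0):
  0xE824 + 0x43A7 = 0x12BCB → wrap carry → 0x2BCC
  0x2BCC + 0xE896 = 0x11462 → wrap carry → 0x1463
  0x1463 + 0x0195 = 0x015F8
  0x15F8 + 0xB421 = 0x0CA19
  0xCA19 + 0x87F1 = 0x1520A → wrap carry → 0x520B
One's-complement sum = 0x520B.
Checksum = ~0x520B & 0xFFFF = 0xADF4.

ADF4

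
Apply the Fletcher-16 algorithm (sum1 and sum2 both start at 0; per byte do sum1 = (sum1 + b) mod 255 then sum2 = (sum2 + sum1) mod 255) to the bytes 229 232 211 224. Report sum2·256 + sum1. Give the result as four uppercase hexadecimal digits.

DA83

Running sums (mod 255):
  after byte 0 (229): sum1=229, sum2=229
  after byte 1 (232): sum1=206, sum2=180
  after byte 2 (211): sum1=162, sum2=87
  after byte 3 (224): sum1=131, sum2=218
Checksum = sum2·256 + sum1 = 218·256 + 131 = 55939 = 0xDA83.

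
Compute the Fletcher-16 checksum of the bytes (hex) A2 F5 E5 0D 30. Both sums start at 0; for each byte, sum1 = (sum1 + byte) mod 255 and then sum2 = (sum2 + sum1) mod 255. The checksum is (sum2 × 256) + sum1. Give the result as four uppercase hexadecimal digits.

01BB

Running sums (mod 255):
  after byte 0 (A2): sum1=162, sum2=162
  after byte 1 (F5): sum1=152, sum2=59
  after byte 2 (E5): sum1=126, sum2=185
  after byte 3 (0D): sum1=139, sum2=69
  after byte 4 (30): sum1=187, sum2=1
Checksum = sum2·256 + sum1 = 1·256 + 187 = 443 = 0x01BB.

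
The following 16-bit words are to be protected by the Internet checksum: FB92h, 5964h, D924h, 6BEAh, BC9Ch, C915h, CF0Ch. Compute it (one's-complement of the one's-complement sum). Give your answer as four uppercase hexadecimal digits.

113A

One's-complement addition (fold any carry out of bit 15 back into bit 0):
  0xFB92 + 0x5964 = 0x154F6 → wrap carry → 0x54F7
  0x54F7 + 0xD924 = 0x12E1B → wrap carry → 0x2E1C
  0x2E1C + 0x6BEA = 0x09A06
  0x9A06 + 0xBC9C = 0x156A2 → wrap carry → 0x56A3
  0x56A3 + 0xC915 = 0x11FB8 → wrap carry → 0x1FB9
  0x1FB9 + 0xCF0C = 0x0EEC5
One's-complement sum = 0xEEC5.
Checksum = ~0xEEC5 & 0xFFFF = 0x113A.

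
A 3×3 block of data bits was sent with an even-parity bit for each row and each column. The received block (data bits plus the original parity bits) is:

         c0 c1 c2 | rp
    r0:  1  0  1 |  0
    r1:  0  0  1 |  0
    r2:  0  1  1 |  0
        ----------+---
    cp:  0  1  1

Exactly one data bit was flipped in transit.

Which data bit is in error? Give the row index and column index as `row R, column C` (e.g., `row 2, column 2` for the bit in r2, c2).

Recompute each row's even parity and compare to rp:
  r0: data parity 0, sent rp 0 → ok
  r1: data parity 1, sent rp 0 → mismatch
  r2: data parity 0, sent rp 0 → ok
Recompute each column's even parity and compare to cp:
  c0: data parity 1, sent cp 0 → mismatch
  c1: data parity 1, sent cp 1 → ok
  c2: data parity 1, sent cp 1 → ok
Exactly one row (r1) and one column (c0) fail → the flipped bit is at their intersection.

row 1, column 0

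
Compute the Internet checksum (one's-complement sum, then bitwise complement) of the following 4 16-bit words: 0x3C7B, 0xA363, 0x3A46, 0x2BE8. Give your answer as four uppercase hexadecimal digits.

One's-complement addition (fold any carry out of bit 15 back into bit 0):
  0x3C7B + 0xA363 = 0x0DFDE
  0xDFDE + 0x3A46 = 0x11A24 → wrap carry → 0x1A25
  0x1A25 + 0x2BE8 = 0x0460D
One's-complement sum = 0x460D.
Checksum = ~0x460D & 0xFFFF = 0xB9F2.

B9F2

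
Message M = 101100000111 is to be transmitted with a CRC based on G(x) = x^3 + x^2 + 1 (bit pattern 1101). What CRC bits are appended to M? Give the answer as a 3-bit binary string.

Append 3 zeros: 101100000111000. Divide by 1101 (XOR where the leading bit is 1):
  pos 0: 1011 XOR 1101 = 0110
  pos 1: 1100 XOR 1101 = 0001
  pos 4: 1000 XOR 1101 = 0101
  pos 5: 1010 XOR 1101 = 0111
  pos 6: 1111 XOR 1101 = 0010
  pos 8: 1011 XOR 1101 = 0110
  pos 9: 1100 XOR 1101 = 0001
Remainder (last 3 bits) = 100. This is the CRC / FCS.

100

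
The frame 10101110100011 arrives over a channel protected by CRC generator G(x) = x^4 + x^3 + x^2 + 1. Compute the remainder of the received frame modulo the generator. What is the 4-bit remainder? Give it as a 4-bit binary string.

Modulo-2 division of 10101110100011 by 11101:
  pos 0: 10101 XOR 11101 = 01000
  pos 1: 10001 XOR 11101 = 01100
  pos 2: 11001 XOR 11101 = 00100
  pos 4: 10001 XOR 11101 = 01100
  pos 5: 11000 XOR 11101 = 00101
  pos 7: 10100 XOR 11101 = 01001
  pos 8: 10011 XOR 11101 = 01110
  pos 9: 11101 XOR 11101 = 00000
Remainder = 0000 (zero — the frame passes the CRC check).

0000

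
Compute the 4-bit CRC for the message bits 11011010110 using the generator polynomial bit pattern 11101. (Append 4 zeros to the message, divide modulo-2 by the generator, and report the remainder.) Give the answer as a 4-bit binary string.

Append 4 zeros: 110110101100000. Divide by 11101 (XOR where the leading bit is 1):
  pos 0: 11011 XOR 11101 = 00110
  pos 2: 11001 XOR 11101 = 00100
  pos 4: 10001 XOR 11101 = 01100
  pos 5: 11001 XOR 11101 = 00100
  pos 7: 10000 XOR 11101 = 01101
  pos 8: 11010 XOR 11101 = 00111
  pos 10: 11100 XOR 11101 = 00001
Remainder (last 4 bits) = 0001. This is the CRC / FCS.

0001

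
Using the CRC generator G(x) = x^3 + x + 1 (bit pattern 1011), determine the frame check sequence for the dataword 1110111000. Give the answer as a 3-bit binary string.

Append 3 zeros: 1110111000000. Divide by 1011 (XOR where the leading bit is 1):
  pos 0: 1110 XOR 1011 = 0101
  pos 1: 1011 XOR 1011 = 0000
  pos 5: 1100 XOR 1011 = 0111
  pos 6: 1110 XOR 1011 = 0101
  pos 7: 1010 XOR 1011 = 0001
Remainder (last 3 bits) = 100. This is the CRC / FCS.

100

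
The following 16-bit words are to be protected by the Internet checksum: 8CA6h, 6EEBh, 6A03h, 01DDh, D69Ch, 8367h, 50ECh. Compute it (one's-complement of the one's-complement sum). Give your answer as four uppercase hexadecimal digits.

One's-complement addition (fold any carry out of bit 15 back into bit 0):
  0x8CA6 + 0x6EEB = 0x0FB91
  0xFB91 + 0x6A03 = 0x16594 → wrap carry → 0x6595
  0x6595 + 0x01DD = 0x06772
  0x6772 + 0xD69C = 0x13E0E → wrap carry → 0x3E0F
  0x3E0F + 0x8367 = 0x0C176
  0xC176 + 0x50EC = 0x11262 → wrap carry → 0x1263
One's-complement sum = 0x1263.
Checksum = ~0x1263 & 0xFFFF = 0xED9C.

ED9C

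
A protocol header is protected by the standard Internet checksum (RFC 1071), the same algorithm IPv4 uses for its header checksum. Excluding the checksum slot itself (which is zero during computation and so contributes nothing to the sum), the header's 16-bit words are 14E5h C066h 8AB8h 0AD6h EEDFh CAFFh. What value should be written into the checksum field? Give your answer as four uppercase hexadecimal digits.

One's-complement addition (fold any carry out of bit 15 back into bit 0):
  0x14E5 + 0xC066 = 0x0D54B
  0xD54B + 0x8AB8 = 0x16003 → wrap carry → 0x6004
  0x6004 + 0x0AD6 = 0x06ADA
  0x6ADA + 0xEEDF = 0x159B9 → wrap carry → 0x59BA
  0x59BA + 0xCAFF = 0x124B9 → wrap carry → 0x24BA
One's-complement sum = 0x24BA.
Checksum = ~0x24BA & 0xFFFF = 0xDB45.

DB45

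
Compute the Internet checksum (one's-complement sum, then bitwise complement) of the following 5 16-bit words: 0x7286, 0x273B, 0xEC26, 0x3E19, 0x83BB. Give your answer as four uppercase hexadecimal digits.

One's-complement addition (fold any carry out of bit 15 back into bit 0):
  0x7286 + 0x273B = 0x099C1
  0x99C1 + 0xEC26 = 0x185E7 → wrap carry → 0x85E8
  0x85E8 + 0x3E19 = 0x0C401
  0xC401 + 0x83BB = 0x147BC → wrap carry → 0x47BD
One's-complement sum = 0x47BD.
Checksum = ~0x47BD & 0xFFFF = 0xB842.

B842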